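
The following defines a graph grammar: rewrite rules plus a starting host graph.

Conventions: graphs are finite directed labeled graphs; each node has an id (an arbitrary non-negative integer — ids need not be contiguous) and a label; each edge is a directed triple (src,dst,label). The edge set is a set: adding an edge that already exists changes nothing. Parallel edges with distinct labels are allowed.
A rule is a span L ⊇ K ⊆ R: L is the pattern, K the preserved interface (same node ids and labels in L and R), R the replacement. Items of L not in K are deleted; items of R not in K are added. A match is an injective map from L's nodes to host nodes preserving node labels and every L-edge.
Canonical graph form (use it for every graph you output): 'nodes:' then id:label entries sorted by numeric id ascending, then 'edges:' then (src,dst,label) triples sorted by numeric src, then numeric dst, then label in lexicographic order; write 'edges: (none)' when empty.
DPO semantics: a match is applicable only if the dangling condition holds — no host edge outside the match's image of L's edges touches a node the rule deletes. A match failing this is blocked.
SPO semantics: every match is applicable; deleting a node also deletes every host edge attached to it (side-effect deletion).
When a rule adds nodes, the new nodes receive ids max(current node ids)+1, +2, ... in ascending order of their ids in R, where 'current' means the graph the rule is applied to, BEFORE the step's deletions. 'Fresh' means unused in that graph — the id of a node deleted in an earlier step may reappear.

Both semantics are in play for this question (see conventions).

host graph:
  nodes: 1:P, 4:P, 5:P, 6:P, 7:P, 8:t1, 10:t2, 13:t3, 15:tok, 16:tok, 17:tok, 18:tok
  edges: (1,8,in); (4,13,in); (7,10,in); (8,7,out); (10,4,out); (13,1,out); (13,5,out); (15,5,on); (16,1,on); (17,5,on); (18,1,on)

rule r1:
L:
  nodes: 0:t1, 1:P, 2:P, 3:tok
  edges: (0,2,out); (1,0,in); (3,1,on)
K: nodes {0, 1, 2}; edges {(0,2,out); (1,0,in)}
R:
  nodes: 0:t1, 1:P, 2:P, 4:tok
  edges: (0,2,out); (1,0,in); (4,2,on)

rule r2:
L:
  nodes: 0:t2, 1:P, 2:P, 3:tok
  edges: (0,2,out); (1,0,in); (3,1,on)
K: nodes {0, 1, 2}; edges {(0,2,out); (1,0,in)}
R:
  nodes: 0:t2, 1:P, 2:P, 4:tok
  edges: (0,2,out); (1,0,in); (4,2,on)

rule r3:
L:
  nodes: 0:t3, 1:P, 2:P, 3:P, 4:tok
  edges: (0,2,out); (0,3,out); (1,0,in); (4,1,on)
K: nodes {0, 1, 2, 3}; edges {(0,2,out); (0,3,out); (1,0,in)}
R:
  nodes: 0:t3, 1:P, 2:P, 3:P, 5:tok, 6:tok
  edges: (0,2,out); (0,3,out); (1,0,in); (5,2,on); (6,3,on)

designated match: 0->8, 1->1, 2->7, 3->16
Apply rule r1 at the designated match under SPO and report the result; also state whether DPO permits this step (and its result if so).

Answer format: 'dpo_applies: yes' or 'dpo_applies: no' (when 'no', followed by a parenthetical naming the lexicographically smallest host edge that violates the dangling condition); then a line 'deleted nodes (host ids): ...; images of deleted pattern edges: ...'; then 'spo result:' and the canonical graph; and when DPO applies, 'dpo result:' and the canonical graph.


dpo_applies: yes
deleted nodes (host ids): 16; images of deleted pattern edges: (16,1,on)
spo result:
nodes: 1:P, 4:P, 5:P, 6:P, 7:P, 8:t1, 10:t2, 13:t3, 15:tok, 17:tok, 18:tok, 19:tok
edges: (1,8,in); (4,13,in); (7,10,in); (8,7,out); (10,4,out); (13,1,out); (13,5,out); (15,5,on); (17,5,on); (18,1,on); (19,7,on)
dpo result:
nodes: 1:P, 4:P, 5:P, 6:P, 7:P, 8:t1, 10:t2, 13:t3, 15:tok, 17:tok, 18:tok, 19:tok
edges: (1,8,in); (4,13,in); (7,10,in); (8,7,out); (10,4,out); (13,1,out); (13,5,out); (15,5,on); (17,5,on); (18,1,on); (19,7,on)


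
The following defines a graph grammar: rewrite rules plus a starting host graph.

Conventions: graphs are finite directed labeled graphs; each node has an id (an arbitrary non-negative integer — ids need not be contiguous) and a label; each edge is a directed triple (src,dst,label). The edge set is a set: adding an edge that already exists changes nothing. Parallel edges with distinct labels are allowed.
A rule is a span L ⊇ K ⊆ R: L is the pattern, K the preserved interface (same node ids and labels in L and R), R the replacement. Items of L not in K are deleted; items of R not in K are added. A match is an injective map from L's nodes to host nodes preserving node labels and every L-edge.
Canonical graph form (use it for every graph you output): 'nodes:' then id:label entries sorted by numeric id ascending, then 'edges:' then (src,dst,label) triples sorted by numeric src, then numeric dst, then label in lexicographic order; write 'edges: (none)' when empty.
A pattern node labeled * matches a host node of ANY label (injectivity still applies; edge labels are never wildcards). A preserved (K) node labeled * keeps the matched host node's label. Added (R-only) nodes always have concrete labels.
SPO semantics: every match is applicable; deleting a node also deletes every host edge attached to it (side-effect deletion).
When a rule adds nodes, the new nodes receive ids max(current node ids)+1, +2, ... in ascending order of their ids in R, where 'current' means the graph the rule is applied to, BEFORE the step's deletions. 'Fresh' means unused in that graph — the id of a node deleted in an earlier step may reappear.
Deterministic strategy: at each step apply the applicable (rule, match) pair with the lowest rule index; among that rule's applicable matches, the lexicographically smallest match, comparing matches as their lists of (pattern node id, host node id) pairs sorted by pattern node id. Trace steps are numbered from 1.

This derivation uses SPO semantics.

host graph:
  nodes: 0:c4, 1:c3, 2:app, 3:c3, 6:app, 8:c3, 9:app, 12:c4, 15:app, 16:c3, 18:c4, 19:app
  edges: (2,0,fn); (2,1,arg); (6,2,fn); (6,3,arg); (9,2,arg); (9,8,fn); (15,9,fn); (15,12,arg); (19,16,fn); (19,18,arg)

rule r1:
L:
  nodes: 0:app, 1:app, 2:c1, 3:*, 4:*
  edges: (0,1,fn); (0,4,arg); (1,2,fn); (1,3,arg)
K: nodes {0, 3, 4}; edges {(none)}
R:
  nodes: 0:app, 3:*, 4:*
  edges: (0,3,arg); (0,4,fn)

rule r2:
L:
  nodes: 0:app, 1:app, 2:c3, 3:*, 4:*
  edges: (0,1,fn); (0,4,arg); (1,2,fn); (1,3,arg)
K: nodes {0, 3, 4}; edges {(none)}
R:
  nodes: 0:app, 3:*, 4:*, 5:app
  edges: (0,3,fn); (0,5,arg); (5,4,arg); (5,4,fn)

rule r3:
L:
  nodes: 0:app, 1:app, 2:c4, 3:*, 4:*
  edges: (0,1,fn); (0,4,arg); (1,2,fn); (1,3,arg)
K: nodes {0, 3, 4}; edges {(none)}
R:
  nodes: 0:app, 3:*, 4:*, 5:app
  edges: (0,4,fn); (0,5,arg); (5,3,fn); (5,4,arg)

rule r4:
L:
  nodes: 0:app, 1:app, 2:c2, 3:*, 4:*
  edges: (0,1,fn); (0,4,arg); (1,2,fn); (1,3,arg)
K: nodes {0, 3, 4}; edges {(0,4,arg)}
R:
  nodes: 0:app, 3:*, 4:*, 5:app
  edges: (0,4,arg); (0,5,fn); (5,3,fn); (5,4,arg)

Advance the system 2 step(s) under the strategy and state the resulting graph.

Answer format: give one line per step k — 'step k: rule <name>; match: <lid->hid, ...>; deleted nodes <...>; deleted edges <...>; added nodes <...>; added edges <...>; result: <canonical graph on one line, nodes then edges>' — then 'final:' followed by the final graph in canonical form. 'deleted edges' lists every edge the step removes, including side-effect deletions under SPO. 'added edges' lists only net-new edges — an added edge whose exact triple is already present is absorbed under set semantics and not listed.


step 1: rule r2; match: 0->15, 1->9, 2->8, 3->2, 4->12; deleted nodes 8, 9; deleted edges (9,2,arg); (9,8,fn); (15,9,fn); (15,12,arg); added nodes 20; added edges (15,2,fn); (15,20,arg); (20,12,arg); (20,12,fn); result: nodes: 0:c4, 1:c3, 2:app, 3:c3, 6:app, 12:c4, 15:app, 16:c3, 18:c4, 19:app, 20:app edges: (2,0,fn); (2,1,arg); (6,2,fn); (6,3,arg); (15,2,fn); (15,20,arg); (19,16,fn); (19,18,arg); (20,12,arg); (20,12,fn)
step 2: rule r3; match: 0->6, 1->2, 2->0, 3->1, 4->3; deleted nodes 0, 2; deleted edges (2,0,fn); (2,1,arg); (6,2,fn); (6,3,arg); (15,2,fn); added nodes 21; added edges (6,3,fn); (6,21,arg); (21,1,fn); (21,3,arg); result: nodes: 1:c3, 3:c3, 6:app, 12:c4, 15:app, 16:c3, 18:c4, 19:app, 20:app, 21:app edges: (6,3,fn); (6,21,arg); (15,20,arg); (19,16,fn); (19,18,arg); (20,12,arg); (20,12,fn); (21,1,fn); (21,3,arg)
final:
nodes: 1:c3, 3:c3, 6:app, 12:c4, 15:app, 16:c3, 18:c4, 19:app, 20:app, 21:app
edges: (6,3,fn); (6,21,arg); (15,20,arg); (19,16,fn); (19,18,arg); (20,12,arg); (20,12,fn); (21,1,fn); (21,3,arg)


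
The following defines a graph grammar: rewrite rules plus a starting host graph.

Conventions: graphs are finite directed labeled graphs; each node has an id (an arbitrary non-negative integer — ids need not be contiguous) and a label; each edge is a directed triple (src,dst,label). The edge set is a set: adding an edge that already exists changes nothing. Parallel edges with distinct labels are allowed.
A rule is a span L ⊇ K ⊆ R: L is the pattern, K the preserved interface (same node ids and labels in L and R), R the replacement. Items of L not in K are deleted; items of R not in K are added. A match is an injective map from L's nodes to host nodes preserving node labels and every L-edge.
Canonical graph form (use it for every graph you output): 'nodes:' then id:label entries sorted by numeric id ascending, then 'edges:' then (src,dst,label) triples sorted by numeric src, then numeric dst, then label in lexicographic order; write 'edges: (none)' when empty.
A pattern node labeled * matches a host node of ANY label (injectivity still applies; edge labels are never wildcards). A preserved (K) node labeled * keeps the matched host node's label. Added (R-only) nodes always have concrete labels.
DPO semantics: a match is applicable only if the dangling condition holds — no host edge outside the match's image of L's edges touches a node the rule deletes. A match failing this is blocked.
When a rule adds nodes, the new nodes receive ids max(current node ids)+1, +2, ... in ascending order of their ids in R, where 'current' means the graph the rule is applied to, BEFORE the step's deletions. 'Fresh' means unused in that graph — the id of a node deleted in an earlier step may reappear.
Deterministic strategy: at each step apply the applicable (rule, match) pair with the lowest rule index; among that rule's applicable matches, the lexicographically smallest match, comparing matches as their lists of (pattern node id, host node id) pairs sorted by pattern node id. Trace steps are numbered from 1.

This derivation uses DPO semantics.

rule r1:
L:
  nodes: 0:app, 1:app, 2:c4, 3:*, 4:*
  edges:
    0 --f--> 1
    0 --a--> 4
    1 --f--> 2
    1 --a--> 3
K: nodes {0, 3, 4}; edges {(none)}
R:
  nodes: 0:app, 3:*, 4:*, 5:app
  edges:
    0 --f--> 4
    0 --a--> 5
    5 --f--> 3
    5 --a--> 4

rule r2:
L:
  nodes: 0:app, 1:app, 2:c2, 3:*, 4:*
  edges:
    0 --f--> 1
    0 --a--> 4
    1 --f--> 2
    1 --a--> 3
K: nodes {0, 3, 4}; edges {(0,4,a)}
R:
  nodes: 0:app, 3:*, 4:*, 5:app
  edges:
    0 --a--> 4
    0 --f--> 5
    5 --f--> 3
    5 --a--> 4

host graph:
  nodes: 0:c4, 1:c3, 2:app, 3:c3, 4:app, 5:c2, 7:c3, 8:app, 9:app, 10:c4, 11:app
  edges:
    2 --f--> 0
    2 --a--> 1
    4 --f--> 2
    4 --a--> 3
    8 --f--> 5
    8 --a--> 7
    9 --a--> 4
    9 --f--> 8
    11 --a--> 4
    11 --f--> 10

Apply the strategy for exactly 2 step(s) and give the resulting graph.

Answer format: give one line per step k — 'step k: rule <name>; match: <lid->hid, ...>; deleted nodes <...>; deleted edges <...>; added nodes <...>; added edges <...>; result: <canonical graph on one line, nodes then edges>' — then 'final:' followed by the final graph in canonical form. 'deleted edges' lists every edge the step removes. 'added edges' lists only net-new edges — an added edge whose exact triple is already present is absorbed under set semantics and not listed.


step 1: rule r1; match: 0->4, 1->2, 2->0, 3->1, 4->3; deleted nodes 0, 2; deleted edges (2,0,f); (2,1,a); (4,2,f); (4,3,a); added nodes 12; added edges (4,3,f); (4,12,a); (12,1,f); (12,3,a); result: nodes: 1:c3, 3:c3, 4:app, 5:c2, 7:c3, 8:app, 9:app, 10:c4, 11:app, 12:app edges: (4,3,f); (4,12,a); (8,5,f); (8,7,a); (9,4,a); (9,8,f); (11,4,a); (11,10,f); (12,1,f); (12,3,a)
step 2: rule r2; match: 0->9, 1->8, 2->5, 3->7, 4->4; deleted nodes 5, 8; deleted edges (8,5,f); (8,7,a); (9,8,f); added nodes 13; added edges (9,13,f); (13,4,a); (13,7,f); result: nodes: 1:c3, 3:c3, 4:app, 7:c3, 9:app, 10:c4, 11:app, 12:app, 13:app edges: (4,3,f); (4,12,a); (9,4,a); (9,13,f); (11,4,a); (11,10,f); (12,1,f); (12,3,a); (13,4,a); (13,7,f)
final:
nodes: 1:c3, 3:c3, 4:app, 7:c3, 9:app, 10:c4, 11:app, 12:app, 13:app
edges: (4,3,f); (4,12,a); (9,4,a); (9,13,f); (11,4,a); (11,10,f); (12,1,f); (12,3,a); (13,4,a); (13,7,f)


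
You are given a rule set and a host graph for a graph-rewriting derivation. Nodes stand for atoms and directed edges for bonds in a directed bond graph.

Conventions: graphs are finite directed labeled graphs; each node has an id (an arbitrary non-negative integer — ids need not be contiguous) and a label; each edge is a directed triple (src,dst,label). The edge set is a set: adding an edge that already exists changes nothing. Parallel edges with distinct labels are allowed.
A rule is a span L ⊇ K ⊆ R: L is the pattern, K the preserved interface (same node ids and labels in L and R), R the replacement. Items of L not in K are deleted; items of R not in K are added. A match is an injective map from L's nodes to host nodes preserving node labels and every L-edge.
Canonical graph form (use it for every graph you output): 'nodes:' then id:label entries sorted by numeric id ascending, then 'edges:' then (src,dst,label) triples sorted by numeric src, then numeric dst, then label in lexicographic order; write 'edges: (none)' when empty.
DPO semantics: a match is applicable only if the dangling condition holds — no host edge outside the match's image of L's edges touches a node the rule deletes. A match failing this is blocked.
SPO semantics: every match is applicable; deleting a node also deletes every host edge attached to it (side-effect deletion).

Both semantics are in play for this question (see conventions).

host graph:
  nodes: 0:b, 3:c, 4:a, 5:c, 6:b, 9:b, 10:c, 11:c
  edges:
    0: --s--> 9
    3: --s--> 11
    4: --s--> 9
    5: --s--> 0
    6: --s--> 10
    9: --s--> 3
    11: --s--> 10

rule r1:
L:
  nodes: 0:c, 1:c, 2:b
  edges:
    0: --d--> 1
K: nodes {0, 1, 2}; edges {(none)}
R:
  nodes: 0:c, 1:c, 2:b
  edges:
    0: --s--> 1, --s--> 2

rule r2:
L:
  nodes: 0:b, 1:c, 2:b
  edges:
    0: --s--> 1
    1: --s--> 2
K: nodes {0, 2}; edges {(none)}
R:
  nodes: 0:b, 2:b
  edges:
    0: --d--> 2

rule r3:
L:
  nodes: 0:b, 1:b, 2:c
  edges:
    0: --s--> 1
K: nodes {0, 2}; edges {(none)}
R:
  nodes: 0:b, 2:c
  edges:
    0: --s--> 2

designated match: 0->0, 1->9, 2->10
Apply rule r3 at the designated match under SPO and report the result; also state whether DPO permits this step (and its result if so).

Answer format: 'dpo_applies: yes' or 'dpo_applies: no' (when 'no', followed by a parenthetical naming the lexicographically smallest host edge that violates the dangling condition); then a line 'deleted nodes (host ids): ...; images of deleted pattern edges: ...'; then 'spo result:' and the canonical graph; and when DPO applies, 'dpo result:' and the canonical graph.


dpo_applies: no
(the rule deletes node 9, which keeps host edge (4,9,s) outside the match image — the dangling condition fails, DPO blocks; SPO proceeds and side-deletes such edges)
deleted nodes (host ids): 9; images of deleted pattern edges: (0,9,s)
spo result:
nodes: 0:b, 3:c, 4:a, 5:c, 6:b, 10:c, 11:c
edges: (0,10,s); (3,11,s); (5,0,s); (6,10,s); (11,10,s)


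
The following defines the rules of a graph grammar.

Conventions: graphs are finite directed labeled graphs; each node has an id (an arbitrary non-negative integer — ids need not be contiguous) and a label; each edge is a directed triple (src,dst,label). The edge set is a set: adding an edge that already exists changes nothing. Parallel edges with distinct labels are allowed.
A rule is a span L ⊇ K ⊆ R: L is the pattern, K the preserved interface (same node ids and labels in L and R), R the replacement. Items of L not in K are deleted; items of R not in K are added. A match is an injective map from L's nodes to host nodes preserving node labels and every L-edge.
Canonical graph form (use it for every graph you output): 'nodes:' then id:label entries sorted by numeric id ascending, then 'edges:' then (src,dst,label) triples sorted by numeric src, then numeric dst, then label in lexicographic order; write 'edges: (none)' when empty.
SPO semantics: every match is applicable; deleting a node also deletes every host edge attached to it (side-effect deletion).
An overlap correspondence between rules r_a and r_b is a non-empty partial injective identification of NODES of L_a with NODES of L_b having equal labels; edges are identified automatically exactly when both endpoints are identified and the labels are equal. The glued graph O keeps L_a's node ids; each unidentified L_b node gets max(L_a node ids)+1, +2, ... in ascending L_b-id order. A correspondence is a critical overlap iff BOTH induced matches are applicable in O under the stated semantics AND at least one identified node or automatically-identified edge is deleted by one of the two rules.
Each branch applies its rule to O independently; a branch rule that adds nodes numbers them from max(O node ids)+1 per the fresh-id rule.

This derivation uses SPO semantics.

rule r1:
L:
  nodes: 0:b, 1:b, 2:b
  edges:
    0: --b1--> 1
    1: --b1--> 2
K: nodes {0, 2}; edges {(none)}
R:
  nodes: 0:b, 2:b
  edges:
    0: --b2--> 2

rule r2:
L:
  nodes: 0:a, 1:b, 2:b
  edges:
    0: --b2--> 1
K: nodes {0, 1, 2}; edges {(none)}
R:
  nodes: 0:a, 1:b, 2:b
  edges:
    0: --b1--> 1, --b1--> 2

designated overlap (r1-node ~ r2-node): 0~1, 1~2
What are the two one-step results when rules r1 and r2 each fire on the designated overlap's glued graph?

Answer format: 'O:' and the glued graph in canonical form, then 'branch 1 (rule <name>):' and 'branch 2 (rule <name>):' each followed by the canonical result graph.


O:
nodes: 0:b, 1:b, 2:b, 3:a
edges: (0,1,b1); (1,2,b1); (3,0,b2)
branch 1 (rule r1):
nodes: 0:b, 2:b, 3:a
edges: (0,2,b2); (3,0,b2)
branch 2 (rule r2):
nodes: 0:b, 1:b, 2:b, 3:a
edges: (0,1,b1); (1,2,b1); (3,0,b1); (3,1,b1)


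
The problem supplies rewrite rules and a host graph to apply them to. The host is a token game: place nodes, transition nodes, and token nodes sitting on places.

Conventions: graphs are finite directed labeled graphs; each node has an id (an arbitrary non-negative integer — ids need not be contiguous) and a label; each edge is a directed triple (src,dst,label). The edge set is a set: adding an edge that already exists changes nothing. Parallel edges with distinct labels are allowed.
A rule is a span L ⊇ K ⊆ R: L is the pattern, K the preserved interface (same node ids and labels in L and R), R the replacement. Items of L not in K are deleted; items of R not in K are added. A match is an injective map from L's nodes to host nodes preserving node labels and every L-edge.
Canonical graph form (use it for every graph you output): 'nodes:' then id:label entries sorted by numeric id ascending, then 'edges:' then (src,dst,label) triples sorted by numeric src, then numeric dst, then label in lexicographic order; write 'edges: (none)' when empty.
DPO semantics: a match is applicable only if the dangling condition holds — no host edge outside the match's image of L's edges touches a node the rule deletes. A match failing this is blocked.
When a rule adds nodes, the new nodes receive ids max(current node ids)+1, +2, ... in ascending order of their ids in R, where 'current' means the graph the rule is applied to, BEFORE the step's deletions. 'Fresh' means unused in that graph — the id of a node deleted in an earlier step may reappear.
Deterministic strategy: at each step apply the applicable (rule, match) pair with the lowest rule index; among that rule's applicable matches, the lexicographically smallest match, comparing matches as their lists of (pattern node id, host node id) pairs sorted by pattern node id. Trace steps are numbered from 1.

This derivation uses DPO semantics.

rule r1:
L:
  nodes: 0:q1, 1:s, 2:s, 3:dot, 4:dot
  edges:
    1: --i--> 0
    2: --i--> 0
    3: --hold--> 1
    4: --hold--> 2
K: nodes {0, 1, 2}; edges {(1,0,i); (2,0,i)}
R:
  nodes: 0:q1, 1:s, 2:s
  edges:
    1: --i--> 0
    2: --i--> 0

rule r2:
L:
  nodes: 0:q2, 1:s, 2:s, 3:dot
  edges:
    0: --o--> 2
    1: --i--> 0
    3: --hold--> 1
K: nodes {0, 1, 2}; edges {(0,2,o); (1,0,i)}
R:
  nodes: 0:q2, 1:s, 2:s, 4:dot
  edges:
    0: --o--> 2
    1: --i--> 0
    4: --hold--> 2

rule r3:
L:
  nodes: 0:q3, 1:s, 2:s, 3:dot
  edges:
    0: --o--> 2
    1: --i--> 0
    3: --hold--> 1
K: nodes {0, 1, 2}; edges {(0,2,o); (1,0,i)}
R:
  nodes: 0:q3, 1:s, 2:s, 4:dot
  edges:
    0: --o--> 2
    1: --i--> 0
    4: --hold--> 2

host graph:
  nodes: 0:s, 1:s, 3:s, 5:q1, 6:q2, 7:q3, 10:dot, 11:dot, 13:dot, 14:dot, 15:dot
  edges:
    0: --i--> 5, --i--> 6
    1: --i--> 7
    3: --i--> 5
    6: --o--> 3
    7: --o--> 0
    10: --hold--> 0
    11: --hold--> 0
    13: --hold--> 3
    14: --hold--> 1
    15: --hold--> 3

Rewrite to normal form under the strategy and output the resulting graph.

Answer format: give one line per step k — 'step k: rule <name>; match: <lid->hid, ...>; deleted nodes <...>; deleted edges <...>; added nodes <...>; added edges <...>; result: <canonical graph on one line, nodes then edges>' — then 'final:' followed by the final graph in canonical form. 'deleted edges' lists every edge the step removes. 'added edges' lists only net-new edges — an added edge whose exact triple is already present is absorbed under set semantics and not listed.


step 1: rule r1; match: 0->5, 1->0, 2->3, 3->10, 4->13; deleted nodes 10, 13; deleted edges (10,0,hold); (13,3,hold); added nodes (none); added edges (none); result: nodes: 0:s, 1:s, 3:s, 5:q1, 6:q2, 7:q3, 11:dot, 14:dot, 15:dot edges: (0,5,i); (0,6,i); (1,7,i); (3,5,i); (6,3,o); (7,0,o); (11,0,hold); (14,1,hold); (15,3,hold)
step 2: rule r1; match: 0->5, 1->0, 2->3, 3->11, 4->15; deleted nodes 11, 15; deleted edges (11,0,hold); (15,3,hold); added nodes (none); added edges (none); result: nodes: 0:s, 1:s, 3:s, 5:q1, 6:q2, 7:q3, 14:dot edges: (0,5,i); (0,6,i); (1,7,i); (3,5,i); (6,3,o); (7,0,o); (14,1,hold)
step 3: rule r3; match: 0->7, 1->1, 2->0, 3->14; deleted nodes 14; deleted edges (14,1,hold); added nodes 15; added edges (15,0,hold); result: nodes: 0:s, 1:s, 3:s, 5:q1, 6:q2, 7:q3, 15:dot edges: (0,5,i); (0,6,i); (1,7,i); (3,5,i); (6,3,o); (7,0,o); (15,0,hold)
step 4: rule r2; match: 0->6, 1->0, 2->3, 3->15; deleted nodes 15; deleted edges (15,0,hold); added nodes 16; added edges (16,3,hold); result: nodes: 0:s, 1:s, 3:s, 5:q1, 6:q2, 7:q3, 16:dot edges: (0,5,i); (0,6,i); (1,7,i); (3,5,i); (6,3,o); (7,0,o); (16,3,hold)
final:
nodes: 0:s, 1:s, 3:s, 5:q1, 6:q2, 7:q3, 16:dot
edges: (0,5,i); (0,6,i); (1,7,i); (3,5,i); (6,3,o); (7,0,o); (16,3,hold)


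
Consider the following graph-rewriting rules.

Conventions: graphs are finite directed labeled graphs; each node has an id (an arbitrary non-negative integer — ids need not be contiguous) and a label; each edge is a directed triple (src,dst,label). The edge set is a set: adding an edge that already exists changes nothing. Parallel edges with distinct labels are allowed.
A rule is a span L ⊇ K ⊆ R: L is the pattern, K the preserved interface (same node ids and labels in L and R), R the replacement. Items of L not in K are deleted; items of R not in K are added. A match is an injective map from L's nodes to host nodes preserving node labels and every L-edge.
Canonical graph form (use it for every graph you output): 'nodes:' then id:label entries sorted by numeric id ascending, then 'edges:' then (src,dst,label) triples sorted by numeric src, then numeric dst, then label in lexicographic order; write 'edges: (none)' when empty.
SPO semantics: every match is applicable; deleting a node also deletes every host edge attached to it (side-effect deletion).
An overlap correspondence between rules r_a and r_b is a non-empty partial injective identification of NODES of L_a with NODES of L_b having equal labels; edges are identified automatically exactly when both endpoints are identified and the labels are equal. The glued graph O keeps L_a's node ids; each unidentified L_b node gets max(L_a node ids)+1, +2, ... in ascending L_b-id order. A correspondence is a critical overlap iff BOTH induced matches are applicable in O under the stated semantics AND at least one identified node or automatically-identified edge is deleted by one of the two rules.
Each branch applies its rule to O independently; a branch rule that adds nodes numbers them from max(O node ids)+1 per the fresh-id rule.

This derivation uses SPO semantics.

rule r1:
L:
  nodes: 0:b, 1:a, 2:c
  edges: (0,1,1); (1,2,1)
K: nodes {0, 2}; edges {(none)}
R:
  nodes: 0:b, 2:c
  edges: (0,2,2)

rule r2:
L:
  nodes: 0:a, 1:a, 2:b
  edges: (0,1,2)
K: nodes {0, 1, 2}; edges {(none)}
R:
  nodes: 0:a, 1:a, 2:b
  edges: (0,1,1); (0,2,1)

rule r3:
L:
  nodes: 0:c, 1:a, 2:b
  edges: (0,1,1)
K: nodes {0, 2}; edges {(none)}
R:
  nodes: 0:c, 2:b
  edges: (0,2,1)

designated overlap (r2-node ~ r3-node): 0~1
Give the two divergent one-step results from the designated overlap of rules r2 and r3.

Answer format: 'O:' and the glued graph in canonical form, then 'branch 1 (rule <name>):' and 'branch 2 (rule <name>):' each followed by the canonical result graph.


O:
nodes: 0:a, 1:a, 2:b, 3:c, 4:b
edges: (0,1,2); (3,0,1)
branch 1 (rule r2):
nodes: 0:a, 1:a, 2:b, 3:c, 4:b
edges: (0,1,1); (0,2,1); (3,0,1)
branch 2 (rule r3):
nodes: 1:a, 2:b, 3:c, 4:b
edges: (3,4,1)


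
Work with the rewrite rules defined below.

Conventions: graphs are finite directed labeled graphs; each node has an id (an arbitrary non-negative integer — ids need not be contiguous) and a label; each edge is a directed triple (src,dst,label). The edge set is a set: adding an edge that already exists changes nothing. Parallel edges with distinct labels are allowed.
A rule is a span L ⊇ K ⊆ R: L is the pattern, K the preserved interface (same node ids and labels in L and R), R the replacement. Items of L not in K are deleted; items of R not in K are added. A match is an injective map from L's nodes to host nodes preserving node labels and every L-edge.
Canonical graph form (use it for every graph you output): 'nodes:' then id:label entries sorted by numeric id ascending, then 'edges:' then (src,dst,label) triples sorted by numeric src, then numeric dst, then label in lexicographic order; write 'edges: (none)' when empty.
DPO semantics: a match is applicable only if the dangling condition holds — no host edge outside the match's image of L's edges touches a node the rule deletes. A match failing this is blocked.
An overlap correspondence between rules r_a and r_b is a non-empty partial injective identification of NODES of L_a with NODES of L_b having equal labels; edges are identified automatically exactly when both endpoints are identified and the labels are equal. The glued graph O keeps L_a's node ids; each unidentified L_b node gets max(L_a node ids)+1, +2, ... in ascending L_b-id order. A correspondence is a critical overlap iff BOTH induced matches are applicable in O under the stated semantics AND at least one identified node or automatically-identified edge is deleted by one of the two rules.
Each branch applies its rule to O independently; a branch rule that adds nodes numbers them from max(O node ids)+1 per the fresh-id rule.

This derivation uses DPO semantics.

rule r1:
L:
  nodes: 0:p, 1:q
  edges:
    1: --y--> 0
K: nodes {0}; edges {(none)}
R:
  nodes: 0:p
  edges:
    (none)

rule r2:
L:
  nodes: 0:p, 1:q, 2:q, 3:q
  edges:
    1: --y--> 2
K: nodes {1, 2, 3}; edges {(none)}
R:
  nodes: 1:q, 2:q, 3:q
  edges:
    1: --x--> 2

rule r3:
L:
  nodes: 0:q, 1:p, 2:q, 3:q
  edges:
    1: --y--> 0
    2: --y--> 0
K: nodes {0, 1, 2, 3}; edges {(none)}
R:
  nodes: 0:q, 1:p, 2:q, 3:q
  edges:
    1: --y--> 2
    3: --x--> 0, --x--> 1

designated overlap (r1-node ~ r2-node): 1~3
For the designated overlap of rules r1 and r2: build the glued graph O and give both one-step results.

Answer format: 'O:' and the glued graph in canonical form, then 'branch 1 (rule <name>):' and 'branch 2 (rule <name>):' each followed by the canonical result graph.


O:
nodes: 0:p, 1:q, 2:p, 3:q, 4:q
edges: (1,0,y); (3,4,y)
branch 1 (rule r1):
nodes: 0:p, 2:p, 3:q, 4:q
edges: (3,4,y)
branch 2 (rule r2):
nodes: 0:p, 1:q, 3:q, 4:q
edges: (1,0,y); (3,4,x)


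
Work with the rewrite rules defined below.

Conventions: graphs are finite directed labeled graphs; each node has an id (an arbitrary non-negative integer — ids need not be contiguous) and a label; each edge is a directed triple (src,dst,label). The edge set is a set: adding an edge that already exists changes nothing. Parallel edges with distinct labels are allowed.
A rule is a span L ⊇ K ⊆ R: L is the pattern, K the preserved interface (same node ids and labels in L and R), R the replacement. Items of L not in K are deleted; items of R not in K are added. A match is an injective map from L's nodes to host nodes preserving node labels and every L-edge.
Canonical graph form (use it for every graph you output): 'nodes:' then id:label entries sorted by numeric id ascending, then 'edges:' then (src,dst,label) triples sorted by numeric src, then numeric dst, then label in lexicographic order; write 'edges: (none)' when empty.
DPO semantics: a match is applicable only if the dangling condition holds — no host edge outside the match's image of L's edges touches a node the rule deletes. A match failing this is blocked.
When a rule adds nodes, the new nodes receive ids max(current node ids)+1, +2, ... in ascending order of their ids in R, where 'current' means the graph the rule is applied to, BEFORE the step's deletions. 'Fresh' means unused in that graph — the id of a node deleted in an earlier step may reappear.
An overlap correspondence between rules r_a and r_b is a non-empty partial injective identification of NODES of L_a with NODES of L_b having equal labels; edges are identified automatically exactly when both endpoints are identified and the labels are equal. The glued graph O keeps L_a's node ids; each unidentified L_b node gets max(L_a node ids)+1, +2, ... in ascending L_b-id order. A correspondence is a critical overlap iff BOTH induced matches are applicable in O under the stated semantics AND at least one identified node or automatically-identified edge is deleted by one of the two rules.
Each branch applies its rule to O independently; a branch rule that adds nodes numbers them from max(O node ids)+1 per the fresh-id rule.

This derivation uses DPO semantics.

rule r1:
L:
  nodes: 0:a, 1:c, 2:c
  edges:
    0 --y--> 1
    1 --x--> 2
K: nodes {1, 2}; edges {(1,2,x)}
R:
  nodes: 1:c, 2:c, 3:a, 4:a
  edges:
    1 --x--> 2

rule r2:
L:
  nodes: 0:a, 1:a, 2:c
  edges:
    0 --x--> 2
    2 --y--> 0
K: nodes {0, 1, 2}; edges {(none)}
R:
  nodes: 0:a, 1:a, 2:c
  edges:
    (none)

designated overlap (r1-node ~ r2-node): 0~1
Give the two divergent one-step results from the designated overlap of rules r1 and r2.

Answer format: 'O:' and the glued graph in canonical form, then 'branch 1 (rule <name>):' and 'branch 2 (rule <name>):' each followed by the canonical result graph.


O:
nodes: 0:a, 1:c, 2:c, 3:a, 4:c
edges: (0,1,y); (1,2,x); (3,4,x); (4,3,y)
branch 1 (rule r1):
nodes: 1:c, 2:c, 3:a, 4:c, 5:a, 6:a
edges: (1,2,x); (3,4,x); (4,3,y)
branch 2 (rule r2):
nodes: 0:a, 1:c, 2:c, 3:a, 4:c
edges: (0,1,y); (1,2,x)


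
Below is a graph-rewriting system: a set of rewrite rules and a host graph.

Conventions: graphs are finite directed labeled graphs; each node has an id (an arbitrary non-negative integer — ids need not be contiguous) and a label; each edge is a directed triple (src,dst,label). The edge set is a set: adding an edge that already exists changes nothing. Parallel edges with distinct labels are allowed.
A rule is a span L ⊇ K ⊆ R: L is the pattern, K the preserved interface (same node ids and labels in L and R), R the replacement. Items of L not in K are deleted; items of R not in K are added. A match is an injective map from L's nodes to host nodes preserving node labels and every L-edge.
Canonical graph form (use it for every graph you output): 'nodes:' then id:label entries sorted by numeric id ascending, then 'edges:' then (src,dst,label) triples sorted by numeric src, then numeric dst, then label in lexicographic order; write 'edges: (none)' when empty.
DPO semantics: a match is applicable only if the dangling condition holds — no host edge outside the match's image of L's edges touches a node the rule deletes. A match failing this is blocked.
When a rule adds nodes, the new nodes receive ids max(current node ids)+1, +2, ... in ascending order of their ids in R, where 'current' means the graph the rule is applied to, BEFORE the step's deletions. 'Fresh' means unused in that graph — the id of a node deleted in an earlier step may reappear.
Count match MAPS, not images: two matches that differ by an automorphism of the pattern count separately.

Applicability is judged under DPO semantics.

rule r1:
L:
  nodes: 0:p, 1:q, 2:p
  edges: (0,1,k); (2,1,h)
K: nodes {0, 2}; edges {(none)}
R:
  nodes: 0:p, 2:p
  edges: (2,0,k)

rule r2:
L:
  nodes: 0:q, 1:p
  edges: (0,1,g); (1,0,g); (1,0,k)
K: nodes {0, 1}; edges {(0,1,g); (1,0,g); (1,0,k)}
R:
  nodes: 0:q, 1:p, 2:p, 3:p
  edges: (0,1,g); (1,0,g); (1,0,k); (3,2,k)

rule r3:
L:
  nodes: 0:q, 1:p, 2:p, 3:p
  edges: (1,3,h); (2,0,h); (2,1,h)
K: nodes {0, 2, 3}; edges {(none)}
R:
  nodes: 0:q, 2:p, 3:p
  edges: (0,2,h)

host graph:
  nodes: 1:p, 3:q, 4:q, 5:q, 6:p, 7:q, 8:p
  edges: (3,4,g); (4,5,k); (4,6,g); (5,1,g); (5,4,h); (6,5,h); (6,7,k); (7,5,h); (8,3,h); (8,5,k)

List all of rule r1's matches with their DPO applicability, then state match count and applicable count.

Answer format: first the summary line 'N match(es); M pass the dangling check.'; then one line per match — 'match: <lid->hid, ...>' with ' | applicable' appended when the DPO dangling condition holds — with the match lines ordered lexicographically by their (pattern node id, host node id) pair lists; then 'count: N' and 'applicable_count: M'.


1 match(es); 0 pass the dangling check.
match: 0->8, 1->5, 2->6
count: 1
applicable_count: 0


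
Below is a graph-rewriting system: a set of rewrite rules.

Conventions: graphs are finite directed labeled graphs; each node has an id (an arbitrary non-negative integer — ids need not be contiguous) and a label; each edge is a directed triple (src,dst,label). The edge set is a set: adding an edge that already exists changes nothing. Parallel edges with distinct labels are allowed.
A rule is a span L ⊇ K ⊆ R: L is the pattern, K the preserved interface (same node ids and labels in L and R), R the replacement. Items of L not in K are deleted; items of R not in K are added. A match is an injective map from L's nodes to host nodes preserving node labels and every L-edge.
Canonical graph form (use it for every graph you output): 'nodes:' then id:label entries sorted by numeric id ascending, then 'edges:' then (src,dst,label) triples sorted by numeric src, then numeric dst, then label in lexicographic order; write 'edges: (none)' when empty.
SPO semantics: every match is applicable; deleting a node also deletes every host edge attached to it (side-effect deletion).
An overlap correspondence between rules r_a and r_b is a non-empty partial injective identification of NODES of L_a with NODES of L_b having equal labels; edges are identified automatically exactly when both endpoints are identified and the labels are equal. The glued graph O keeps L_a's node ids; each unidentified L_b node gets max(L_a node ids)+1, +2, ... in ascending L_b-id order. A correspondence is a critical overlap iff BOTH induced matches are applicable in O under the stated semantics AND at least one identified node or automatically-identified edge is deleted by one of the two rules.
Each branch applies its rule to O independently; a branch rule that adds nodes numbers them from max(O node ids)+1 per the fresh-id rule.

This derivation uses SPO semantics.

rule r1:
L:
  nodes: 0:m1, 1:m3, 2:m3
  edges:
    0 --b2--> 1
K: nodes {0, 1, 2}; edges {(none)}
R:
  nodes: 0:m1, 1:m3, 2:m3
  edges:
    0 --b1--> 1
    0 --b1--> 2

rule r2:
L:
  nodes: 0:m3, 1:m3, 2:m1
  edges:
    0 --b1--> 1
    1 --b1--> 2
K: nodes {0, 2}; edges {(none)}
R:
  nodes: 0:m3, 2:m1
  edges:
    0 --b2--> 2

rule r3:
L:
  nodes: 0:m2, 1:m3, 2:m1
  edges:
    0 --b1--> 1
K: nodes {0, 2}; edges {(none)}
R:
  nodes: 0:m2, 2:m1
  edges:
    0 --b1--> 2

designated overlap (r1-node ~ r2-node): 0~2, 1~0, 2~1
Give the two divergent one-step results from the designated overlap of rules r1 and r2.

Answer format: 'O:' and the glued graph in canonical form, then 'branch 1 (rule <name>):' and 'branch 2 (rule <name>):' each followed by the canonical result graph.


O:
nodes: 0:m1, 1:m3, 2:m3
edges: (0,1,b2); (1,2,b1); (2,0,b1)
branch 1 (rule r1):
nodes: 0:m1, 1:m3, 2:m3
edges: (0,1,b1); (0,2,b1); (1,2,b1); (2,0,b1)
branch 2 (rule r2):
nodes: 0:m1, 1:m3
edges: (0,1,b2); (1,0,b2)


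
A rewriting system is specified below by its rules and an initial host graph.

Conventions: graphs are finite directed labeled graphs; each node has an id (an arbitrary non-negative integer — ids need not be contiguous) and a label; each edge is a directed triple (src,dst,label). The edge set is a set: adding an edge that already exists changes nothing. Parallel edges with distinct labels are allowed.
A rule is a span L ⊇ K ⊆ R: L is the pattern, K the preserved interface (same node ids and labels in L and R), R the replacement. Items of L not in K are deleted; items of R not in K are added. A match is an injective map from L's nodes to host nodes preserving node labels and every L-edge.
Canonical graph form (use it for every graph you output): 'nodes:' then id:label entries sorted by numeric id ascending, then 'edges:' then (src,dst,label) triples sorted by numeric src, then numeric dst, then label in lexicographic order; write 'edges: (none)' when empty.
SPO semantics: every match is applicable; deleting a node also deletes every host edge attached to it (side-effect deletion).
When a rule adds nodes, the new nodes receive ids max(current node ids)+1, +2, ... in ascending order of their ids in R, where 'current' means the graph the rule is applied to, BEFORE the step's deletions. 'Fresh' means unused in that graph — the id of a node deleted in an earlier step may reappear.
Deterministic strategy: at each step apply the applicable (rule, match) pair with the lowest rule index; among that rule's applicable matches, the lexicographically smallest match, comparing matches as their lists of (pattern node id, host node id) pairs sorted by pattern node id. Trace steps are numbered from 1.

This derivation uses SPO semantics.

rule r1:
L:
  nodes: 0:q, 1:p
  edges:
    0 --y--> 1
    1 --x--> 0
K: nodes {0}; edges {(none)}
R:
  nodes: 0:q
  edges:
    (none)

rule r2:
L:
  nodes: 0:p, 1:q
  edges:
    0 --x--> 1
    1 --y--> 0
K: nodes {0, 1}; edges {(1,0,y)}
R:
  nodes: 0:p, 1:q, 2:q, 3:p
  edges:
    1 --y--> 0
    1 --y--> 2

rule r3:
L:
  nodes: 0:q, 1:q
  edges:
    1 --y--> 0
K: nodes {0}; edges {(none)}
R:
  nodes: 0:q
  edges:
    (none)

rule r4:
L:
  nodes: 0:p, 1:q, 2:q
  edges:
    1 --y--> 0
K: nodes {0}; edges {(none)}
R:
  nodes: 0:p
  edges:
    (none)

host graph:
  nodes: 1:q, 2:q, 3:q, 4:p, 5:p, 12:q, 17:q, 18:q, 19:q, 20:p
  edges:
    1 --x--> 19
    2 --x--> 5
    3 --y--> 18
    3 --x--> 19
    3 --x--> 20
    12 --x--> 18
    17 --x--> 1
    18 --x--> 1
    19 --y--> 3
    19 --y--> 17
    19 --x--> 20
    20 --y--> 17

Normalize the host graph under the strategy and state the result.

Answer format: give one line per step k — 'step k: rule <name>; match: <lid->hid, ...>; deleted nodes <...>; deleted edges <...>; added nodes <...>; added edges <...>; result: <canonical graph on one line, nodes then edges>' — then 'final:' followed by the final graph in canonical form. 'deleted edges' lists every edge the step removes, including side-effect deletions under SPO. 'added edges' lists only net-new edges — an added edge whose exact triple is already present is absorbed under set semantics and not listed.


step 1: rule r3; match: 0->3, 1->19; deleted nodes 19; deleted edges (1,19,x); (3,19,x); (19,3,y); (19,17,y); (19,20,x); added nodes (none); added edges (none); result: nodes: 1:q, 2:q, 3:q, 4:p, 5:p, 12:q, 17:q, 18:q, 20:p edges: (2,5,x); (3,18,y); (3,20,x); (12,18,x); (17,1,x); (18,1,x); (20,17,y)
step 2: rule r3; match: 0->18, 1->3; deleted nodes 3; deleted edges (3,18,y); (3,20,x); added nodes (none); added edges (none); result: nodes: 1:q, 2:q, 4:p, 5:p, 12:q, 17:q, 18:q, 20:p edges: (2,5,x); (12,18,x); (17,1,x); (18,1,x); (20,17,y)
final:
nodes: 1:q, 2:q, 4:p, 5:p, 12:q, 17:q, 18:q, 20:p
edges: (2,5,x); (12,18,x); (17,1,x); (18,1,x); (20,17,y)
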